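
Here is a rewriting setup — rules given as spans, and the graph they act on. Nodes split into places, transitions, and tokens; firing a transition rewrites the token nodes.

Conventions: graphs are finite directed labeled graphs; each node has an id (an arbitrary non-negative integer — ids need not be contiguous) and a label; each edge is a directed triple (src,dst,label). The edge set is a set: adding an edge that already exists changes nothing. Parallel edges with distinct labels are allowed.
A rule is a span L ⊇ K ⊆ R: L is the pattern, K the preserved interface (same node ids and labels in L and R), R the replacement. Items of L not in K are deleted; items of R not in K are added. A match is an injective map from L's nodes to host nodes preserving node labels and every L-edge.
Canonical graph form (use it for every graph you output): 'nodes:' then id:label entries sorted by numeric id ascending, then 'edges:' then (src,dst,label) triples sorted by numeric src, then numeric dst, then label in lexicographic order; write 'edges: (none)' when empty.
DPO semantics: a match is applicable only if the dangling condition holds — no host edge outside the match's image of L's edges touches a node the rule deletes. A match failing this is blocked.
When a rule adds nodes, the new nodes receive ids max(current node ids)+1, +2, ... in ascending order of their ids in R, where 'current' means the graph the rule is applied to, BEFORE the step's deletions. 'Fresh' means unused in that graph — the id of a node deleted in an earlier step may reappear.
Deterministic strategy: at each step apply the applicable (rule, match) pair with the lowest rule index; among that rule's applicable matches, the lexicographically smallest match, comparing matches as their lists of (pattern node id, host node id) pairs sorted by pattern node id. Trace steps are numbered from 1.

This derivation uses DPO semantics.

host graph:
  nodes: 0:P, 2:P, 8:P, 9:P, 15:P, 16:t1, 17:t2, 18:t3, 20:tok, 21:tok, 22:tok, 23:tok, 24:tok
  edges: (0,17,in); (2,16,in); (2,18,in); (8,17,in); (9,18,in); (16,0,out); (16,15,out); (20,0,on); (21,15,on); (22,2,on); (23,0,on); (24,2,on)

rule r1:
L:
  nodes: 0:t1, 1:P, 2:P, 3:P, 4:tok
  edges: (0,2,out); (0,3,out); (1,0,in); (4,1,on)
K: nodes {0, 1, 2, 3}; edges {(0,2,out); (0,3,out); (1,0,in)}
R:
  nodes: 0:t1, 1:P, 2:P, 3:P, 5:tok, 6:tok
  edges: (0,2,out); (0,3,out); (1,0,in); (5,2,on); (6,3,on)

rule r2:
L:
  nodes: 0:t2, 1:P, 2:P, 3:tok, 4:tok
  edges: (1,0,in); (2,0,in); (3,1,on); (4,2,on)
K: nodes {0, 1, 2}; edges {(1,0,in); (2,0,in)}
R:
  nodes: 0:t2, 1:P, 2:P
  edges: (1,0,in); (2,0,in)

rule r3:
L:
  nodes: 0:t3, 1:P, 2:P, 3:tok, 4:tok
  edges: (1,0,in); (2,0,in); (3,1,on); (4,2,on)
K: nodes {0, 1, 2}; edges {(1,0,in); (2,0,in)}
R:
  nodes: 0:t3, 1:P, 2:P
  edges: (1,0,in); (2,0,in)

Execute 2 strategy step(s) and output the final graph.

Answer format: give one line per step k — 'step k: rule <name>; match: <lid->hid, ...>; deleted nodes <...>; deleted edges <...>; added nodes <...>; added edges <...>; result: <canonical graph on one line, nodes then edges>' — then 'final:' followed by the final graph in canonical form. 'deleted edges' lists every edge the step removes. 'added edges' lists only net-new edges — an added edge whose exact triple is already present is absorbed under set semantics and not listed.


step 1: rule r1; match: 0->16, 1->2, 2->0, 3->15, 4->22; deleted nodes 22; deleted edges (22,2,on); added nodes 25, 26; added edges (25,0,on); (26,15,on); result: nodes: 0:P, 2:P, 8:P, 9:P, 15:P, 16:t1, 17:t2, 18:t3, 20:tok, 21:tok, 23:tok, 24:tok, 25:tok, 26:tok edges: (0,17,in); (2,16,in); (2,18,in); (8,17,in); (9,18,in); (16,0,out); (16,15,out); (20,0,on); (21,15,on); (23,0,on); (24,2,on); (25,0,on); (26,15,on)
step 2: rule r1; match: 0->16, 1->2, 2->0, 3->15, 4->24; deleted nodes 24; deleted edges (24,2,on); added nodes 27, 28; added edges (27,0,on); (28,15,on); result: nodes: 0:P, 2:P, 8:P, 9:P, 15:P, 16:t1, 17:t2, 18:t3, 20:tok, 21:tok, 23:tok, 25:tok, 26:tok, 27:tok, 28:tok edges: (0,17,in); (2,16,in); (2,18,in); (8,17,in); (9,18,in); (16,0,out); (16,15,out); (20,0,on); (21,15,on); (23,0,on); (25,0,on); (26,15,on); (27,0,on); (28,15,on)
final:
nodes: 0:P, 2:P, 8:P, 9:P, 15:P, 16:t1, 17:t2, 18:t3, 20:tok, 21:tok, 23:tok, 25:tok, 26:tok, 27:tok, 28:tok
edges: (0,17,in); (2,16,in); (2,18,in); (8,17,in); (9,18,in); (16,0,out); (16,15,out); (20,0,on); (21,15,on); (23,0,on); (25,0,on); (26,15,on); (27,0,on); (28,15,on)


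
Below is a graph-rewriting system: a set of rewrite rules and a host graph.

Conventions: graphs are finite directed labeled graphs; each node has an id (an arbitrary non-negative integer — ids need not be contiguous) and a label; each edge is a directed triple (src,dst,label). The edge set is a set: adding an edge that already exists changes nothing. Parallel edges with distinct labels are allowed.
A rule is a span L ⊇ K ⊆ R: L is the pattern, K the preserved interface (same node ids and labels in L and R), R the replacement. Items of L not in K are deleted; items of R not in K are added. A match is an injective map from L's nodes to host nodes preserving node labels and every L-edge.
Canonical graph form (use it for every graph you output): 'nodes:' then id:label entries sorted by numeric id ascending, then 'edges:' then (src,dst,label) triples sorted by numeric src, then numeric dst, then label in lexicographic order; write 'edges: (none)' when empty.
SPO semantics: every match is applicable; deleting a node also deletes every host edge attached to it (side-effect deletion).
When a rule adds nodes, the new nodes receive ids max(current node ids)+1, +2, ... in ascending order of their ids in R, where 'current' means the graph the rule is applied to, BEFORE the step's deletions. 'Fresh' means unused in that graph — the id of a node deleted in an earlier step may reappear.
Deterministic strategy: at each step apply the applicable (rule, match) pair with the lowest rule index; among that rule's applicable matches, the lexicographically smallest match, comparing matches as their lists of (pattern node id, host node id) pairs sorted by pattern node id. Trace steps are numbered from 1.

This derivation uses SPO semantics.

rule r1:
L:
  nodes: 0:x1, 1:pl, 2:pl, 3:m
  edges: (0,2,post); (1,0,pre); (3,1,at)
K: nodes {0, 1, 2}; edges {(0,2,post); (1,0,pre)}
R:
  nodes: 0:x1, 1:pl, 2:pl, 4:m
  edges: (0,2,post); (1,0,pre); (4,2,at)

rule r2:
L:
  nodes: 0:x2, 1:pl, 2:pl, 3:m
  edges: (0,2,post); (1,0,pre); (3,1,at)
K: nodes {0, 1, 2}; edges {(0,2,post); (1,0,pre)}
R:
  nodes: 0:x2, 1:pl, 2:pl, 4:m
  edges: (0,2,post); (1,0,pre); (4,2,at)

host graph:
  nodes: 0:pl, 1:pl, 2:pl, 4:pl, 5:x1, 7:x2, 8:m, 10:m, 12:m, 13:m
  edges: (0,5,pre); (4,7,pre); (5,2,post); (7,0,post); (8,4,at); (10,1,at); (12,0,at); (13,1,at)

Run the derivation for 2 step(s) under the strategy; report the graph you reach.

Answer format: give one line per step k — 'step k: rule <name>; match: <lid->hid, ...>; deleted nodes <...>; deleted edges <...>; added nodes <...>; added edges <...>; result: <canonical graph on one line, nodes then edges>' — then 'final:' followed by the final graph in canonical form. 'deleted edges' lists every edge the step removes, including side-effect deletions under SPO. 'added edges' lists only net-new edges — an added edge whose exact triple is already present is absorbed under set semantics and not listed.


step 1: rule r1; match: 0->5, 1->0, 2->2, 3->12; deleted nodes 12; deleted edges (12,0,at); added nodes 14; added edges (14,2,at); result: nodes: 0:pl, 1:pl, 2:pl, 4:pl, 5:x1, 7:x2, 8:m, 10:m, 13:m, 14:m edges: (0,5,pre); (4,7,pre); (5,2,post); (7,0,post); (8,4,at); (10,1,at); (13,1,at); (14,2,at)
step 2: rule r2; match: 0->7, 1->4, 2->0, 3->8; deleted nodes 8; deleted edges (8,4,at); added nodes 15; added edges (15,0,at); result: nodes: 0:pl, 1:pl, 2:pl, 4:pl, 5:x1, 7:x2, 10:m, 13:m, 14:m, 15:m edges: (0,5,pre); (4,7,pre); (5,2,post); (7,0,post); (10,1,at); (13,1,at); (14,2,at); (15,0,at)
final:
nodes: 0:pl, 1:pl, 2:pl, 4:pl, 5:x1, 7:x2, 10:m, 13:m, 14:m, 15:m
edges: (0,5,pre); (4,7,pre); (5,2,post); (7,0,post); (10,1,at); (13,1,at); (14,2,at); (15,0,at)


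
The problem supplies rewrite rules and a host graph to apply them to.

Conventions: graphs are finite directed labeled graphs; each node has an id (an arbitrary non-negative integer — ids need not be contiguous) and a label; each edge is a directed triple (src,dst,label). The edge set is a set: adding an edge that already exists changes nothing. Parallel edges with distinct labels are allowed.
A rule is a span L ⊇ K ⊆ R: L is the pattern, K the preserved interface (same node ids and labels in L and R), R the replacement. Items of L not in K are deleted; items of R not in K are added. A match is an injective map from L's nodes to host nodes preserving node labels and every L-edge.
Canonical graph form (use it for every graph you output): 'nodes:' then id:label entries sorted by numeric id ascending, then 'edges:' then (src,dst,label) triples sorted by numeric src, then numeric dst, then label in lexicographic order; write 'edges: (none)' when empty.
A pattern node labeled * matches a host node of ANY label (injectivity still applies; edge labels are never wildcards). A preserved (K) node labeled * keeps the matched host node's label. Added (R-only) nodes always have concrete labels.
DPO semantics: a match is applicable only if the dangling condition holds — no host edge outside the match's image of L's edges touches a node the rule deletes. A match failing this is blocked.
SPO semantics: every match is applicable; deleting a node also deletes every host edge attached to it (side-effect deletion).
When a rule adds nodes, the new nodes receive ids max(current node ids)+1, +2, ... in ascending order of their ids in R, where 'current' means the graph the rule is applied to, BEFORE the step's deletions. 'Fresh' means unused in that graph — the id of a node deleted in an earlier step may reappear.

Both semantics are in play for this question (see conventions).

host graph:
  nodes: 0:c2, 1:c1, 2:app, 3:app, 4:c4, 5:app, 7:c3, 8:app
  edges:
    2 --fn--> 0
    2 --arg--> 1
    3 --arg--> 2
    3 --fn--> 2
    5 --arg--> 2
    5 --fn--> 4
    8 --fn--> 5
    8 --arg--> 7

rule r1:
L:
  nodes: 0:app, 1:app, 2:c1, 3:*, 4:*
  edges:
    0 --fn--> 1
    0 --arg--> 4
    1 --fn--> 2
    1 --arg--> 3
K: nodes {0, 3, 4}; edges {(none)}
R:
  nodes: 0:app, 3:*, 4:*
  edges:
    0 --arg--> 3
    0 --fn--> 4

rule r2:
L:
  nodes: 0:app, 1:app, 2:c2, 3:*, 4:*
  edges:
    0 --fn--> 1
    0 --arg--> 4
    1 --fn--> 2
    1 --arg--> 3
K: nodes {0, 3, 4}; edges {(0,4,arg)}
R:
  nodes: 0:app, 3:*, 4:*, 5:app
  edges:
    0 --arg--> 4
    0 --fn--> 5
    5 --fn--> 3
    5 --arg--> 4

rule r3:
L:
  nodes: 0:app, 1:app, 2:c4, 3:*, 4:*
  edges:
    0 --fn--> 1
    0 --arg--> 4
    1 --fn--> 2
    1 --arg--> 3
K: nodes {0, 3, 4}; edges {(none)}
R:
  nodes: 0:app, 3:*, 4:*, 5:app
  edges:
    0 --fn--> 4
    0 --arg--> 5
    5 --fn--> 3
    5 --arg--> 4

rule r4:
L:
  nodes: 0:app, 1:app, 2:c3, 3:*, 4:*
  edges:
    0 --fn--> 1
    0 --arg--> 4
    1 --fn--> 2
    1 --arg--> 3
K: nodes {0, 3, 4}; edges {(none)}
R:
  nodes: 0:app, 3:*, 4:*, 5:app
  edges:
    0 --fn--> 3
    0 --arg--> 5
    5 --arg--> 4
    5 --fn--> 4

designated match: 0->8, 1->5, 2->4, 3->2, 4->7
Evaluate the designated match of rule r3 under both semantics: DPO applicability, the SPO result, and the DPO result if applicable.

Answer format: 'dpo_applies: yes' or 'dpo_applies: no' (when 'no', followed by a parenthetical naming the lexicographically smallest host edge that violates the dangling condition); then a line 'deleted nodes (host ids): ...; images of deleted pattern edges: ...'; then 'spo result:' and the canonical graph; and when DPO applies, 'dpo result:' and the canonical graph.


dpo_applies: yes
deleted nodes (host ids): 4, 5; images of deleted pattern edges: (5,2,arg); (5,4,fn); (8,5,fn); (8,7,arg)
spo result:
nodes: 0:c2, 1:c1, 2:app, 3:app, 7:c3, 8:app, 9:app
edges: (2,0,fn); (2,1,arg); (3,2,arg); (3,2,fn); (8,7,fn); (8,9,arg); (9,2,fn); (9,7,arg)
dpo result:
nodes: 0:c2, 1:c1, 2:app, 3:app, 7:c3, 8:app, 9:app
edges: (2,0,fn); (2,1,arg); (3,2,arg); (3,2,fn); (8,7,fn); (8,9,arg); (9,2,fn); (9,7,arg)


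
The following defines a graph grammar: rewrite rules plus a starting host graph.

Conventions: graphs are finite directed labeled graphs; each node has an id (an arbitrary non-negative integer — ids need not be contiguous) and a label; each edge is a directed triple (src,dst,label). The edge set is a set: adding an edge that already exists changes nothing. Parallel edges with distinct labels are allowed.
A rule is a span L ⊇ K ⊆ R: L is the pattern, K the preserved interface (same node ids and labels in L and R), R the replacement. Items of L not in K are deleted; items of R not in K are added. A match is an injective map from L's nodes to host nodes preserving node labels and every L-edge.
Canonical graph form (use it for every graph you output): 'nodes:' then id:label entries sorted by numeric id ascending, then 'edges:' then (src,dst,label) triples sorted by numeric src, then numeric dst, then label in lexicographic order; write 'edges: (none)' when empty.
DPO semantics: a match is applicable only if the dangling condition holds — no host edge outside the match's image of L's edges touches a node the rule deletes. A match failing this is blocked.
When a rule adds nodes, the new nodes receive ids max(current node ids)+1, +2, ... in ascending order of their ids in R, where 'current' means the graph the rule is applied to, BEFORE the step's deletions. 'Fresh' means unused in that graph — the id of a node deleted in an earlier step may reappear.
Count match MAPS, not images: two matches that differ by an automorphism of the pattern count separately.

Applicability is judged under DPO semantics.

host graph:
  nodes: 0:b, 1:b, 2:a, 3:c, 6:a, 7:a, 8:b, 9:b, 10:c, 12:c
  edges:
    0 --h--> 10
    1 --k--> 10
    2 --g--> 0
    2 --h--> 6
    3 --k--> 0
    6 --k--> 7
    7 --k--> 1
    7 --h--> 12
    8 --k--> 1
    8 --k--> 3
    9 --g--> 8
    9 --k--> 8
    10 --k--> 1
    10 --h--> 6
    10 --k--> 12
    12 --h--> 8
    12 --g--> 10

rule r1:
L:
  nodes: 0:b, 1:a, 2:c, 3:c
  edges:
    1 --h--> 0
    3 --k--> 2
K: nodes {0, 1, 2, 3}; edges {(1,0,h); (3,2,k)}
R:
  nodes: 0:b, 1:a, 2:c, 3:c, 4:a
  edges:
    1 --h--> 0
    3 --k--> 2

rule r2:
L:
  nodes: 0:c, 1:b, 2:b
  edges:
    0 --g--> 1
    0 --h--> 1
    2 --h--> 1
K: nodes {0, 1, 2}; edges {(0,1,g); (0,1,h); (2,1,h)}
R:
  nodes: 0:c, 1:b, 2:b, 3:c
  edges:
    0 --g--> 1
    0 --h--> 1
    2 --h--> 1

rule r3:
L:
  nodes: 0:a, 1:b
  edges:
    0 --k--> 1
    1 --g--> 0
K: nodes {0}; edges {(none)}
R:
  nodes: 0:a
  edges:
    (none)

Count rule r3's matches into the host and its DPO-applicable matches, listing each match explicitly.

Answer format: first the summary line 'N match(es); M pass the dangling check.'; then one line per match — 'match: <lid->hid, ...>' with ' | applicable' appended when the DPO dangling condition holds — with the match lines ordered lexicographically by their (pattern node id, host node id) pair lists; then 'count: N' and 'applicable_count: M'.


0 match(es); 0 pass the dangling check.
count: 0
applicable_count: 0


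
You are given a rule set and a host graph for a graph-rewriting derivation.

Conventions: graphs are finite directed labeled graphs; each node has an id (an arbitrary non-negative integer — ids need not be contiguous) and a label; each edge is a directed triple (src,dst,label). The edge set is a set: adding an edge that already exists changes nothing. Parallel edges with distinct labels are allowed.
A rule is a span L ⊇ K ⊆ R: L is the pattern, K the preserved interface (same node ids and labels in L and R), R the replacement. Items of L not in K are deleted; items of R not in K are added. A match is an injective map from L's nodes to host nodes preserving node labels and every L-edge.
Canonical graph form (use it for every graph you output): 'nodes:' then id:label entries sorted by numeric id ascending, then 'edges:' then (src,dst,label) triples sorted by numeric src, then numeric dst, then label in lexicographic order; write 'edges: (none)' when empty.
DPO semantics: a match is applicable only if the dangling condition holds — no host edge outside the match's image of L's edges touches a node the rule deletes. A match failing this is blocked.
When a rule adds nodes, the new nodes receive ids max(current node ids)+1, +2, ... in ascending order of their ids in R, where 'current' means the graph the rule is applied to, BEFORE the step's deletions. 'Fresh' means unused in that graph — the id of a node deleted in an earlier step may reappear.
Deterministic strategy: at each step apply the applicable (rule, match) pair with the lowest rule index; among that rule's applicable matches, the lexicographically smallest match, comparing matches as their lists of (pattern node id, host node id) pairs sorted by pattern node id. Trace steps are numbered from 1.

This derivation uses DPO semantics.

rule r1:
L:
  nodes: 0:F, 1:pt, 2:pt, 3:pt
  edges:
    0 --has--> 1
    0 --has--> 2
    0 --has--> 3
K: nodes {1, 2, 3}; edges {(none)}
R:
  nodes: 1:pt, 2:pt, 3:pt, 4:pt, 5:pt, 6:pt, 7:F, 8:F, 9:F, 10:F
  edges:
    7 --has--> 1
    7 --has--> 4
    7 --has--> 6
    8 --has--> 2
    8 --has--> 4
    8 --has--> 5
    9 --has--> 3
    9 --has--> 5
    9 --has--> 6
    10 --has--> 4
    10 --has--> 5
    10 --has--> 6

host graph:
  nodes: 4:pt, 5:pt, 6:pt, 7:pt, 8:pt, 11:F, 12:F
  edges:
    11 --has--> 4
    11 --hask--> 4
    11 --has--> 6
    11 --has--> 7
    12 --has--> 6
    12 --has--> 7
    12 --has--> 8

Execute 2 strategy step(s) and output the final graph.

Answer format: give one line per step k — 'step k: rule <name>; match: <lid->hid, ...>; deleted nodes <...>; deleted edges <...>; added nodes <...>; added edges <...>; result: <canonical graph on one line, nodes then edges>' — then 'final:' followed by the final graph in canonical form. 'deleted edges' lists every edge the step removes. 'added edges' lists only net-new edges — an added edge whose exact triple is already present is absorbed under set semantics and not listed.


step 1: rule r1; match: 0->12, 1->6, 2->7, 3->8; deleted nodes 12; deleted edges (12,6,has); (12,7,has); (12,8,has); added nodes 13, 14, 15, 16, 17, 18, 19; added edges (16,6,has); (16,13,has); (16,15,has); (17,7,has); (17,13,has); (17,14,has); (18,8,has); (18,14,has); (18,15,has); (19,13,has); (19,14,has); (19,15,has); result: nodes: 4:pt, 5:pt, 6:pt, 7:pt, 8:pt, 11:F, 13:pt, 14:pt, 15:pt, 16:F, 17:F, 18:F, 19:F edges: (11,4,has); (11,4,hask); (11,6,has); (11,7,has); (16,6,has); (16,13,has); (16,15,has); (17,7,has); (17,13,has); (17,14,has); (18,8,has); (18,14,has); (18,15,has); (19,13,has); (19,14,has); (19,15,has)
step 2: rule r1; match: 0->16, 1->6, 2->13, 3->15; deleted nodes 16; deleted edges (16,6,has); (16,13,has); (16,15,has); added nodes 20, 21, 22, 23, 24, 25, 26; added edges (23,6,has); (23,20,has); (23,22,has); (24,13,has); (24,20,has); (24,21,has); (25,15,has); (25,21,has); (25,22,has); (26,20,has); (26,21,has); (26,22,has); result: nodes: 4:pt, 5:pt, 6:pt, 7:pt, 8:pt, 11:F, 13:pt, 14:pt, 15:pt, 17:F, 18:F, 19:F, 20:pt, 21:pt, 22:pt, 23:F, 24:F, 25:F, 26:F edges: (11,4,has); (11,4,hask); (11,6,has); (11,7,has); (17,7,has); (17,13,has); (17,14,has); (18,8,has); (18,14,has); (18,15,has); (19,13,has); (19,14,has); (19,15,has); (23,6,has); (23,20,has); (23,22,has); (24,13,has); (24,20,has); (24,21,has); (25,15,has); (25,21,has); (25,22,has); (26,20,has); (26,21,has); (26,22,has)
final:
nodes: 4:pt, 5:pt, 6:pt, 7:pt, 8:pt, 11:F, 13:pt, 14:pt, 15:pt, 17:F, 18:F, 19:F, 20:pt, 21:pt, 22:pt, 23:F, 24:F, 25:F, 26:F
edges: (11,4,has); (11,4,hask); (11,6,has); (11,7,has); (17,7,has); (17,13,has); (17,14,has); (18,8,has); (18,14,has); (18,15,has); (19,13,has); (19,14,has); (19,15,has); (23,6,has); (23,20,has); (23,22,has); (24,13,has); (24,20,has); (24,21,has); (25,15,has); (25,21,has); (25,22,has); (26,20,has); (26,21,has); (26,22,has)


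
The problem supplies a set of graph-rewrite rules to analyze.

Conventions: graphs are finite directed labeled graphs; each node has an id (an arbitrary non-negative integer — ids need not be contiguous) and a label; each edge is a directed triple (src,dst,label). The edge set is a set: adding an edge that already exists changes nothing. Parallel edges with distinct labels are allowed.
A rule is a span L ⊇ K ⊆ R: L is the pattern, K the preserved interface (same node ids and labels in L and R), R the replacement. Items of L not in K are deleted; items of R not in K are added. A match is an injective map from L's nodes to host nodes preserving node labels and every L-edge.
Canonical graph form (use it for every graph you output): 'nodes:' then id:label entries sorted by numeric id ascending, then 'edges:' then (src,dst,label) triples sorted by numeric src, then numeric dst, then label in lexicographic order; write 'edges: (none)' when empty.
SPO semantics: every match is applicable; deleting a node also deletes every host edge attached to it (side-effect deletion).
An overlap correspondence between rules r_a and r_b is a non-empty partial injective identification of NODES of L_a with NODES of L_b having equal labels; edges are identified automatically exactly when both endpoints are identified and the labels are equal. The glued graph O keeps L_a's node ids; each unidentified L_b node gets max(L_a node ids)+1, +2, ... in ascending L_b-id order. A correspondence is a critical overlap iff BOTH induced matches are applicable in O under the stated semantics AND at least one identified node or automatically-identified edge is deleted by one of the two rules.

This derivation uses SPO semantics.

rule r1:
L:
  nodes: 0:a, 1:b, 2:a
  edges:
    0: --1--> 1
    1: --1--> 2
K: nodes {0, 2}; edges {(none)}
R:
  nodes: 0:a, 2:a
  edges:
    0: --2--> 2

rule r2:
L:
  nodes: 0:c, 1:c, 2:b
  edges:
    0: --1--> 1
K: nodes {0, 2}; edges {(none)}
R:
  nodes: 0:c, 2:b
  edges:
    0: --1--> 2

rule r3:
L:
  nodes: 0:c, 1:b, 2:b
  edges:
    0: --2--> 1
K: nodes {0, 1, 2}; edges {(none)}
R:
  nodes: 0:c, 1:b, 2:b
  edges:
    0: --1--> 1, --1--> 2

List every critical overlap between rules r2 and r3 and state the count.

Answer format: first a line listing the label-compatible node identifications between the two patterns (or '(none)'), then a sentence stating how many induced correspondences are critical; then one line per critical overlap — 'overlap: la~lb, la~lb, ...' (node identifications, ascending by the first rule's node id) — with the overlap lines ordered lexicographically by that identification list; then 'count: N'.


label-compatible node identifications between L(r2) and L(r3): 0~0, 1~0, 2~1, 2~2
3 of the induced correspondences are critical overlaps of r2 and r3.
overlap: 1~0
overlap: 1~0, 2~1
overlap: 1~0, 2~2
count: 3


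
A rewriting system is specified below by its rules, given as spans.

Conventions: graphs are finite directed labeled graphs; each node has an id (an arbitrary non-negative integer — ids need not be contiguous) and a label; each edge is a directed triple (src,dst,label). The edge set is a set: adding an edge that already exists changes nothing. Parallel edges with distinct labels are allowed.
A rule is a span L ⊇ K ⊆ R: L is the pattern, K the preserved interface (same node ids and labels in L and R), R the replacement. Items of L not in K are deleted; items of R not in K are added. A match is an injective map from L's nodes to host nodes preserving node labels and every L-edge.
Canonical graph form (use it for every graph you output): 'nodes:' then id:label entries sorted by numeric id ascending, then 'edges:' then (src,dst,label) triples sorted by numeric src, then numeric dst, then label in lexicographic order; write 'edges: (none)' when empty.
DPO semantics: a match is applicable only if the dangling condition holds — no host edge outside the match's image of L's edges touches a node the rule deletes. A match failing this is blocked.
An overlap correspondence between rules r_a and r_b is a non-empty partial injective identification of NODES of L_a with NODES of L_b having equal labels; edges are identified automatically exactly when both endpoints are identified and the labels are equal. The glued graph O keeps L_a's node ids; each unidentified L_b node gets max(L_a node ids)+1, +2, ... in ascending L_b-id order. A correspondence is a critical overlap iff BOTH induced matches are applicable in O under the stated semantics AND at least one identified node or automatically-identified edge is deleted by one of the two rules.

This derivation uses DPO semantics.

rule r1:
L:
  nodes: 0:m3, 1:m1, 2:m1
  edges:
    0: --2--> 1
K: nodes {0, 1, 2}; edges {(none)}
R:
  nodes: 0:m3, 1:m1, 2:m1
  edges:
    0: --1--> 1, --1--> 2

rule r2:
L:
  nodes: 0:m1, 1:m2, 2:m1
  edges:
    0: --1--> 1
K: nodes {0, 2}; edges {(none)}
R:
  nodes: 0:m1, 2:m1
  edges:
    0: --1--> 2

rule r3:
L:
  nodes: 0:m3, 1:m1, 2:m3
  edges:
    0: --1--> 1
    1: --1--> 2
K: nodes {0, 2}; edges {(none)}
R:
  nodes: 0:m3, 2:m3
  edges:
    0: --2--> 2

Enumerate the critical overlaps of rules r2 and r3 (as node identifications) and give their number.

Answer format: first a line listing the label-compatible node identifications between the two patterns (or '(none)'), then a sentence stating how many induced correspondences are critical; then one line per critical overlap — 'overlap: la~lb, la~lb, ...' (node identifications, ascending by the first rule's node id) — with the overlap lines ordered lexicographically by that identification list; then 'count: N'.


label-compatible node identifications between L(r2) and L(r3): 0~1, 2~1
1 of the induced correspondences is a critical overlap of r2 and r3.
overlap: 2~1
count: 1


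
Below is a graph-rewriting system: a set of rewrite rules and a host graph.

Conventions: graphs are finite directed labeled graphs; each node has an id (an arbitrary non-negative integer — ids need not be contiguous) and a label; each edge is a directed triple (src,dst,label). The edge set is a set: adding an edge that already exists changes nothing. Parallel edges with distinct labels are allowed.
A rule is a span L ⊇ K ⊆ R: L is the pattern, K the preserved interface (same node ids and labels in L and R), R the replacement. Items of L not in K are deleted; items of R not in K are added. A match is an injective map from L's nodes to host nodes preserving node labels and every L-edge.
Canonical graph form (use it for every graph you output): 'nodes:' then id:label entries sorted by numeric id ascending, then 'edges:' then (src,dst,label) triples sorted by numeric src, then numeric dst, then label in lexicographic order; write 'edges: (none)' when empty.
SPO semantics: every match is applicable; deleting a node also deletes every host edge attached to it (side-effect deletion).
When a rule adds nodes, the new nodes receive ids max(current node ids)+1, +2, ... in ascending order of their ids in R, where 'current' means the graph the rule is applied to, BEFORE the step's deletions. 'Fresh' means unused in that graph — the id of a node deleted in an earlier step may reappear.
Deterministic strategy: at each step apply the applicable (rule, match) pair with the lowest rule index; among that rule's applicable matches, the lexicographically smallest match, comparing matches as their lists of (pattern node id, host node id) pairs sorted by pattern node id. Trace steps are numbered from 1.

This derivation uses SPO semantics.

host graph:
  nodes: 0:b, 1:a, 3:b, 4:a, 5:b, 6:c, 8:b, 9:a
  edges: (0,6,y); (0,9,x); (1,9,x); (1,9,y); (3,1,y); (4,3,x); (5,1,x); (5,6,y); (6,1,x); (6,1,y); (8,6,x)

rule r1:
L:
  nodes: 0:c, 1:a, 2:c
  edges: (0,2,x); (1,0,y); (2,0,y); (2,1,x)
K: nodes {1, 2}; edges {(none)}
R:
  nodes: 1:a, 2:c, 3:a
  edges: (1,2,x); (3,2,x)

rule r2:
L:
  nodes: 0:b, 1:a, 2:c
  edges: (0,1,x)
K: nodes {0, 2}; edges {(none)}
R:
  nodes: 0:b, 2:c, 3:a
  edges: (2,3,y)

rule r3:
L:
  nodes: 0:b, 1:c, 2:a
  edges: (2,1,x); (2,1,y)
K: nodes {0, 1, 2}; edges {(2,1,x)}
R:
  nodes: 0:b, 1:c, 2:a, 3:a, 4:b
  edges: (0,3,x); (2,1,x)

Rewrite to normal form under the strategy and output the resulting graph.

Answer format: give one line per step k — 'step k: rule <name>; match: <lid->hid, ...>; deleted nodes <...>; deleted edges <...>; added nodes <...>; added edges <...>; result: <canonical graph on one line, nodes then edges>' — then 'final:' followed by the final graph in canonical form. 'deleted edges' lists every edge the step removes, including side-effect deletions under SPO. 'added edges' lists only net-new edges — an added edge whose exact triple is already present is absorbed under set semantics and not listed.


step 1: rule r2; match: 0->0, 1->9, 2->6; deleted nodes 9; deleted edges (0,9,x); (1,9,x); (1,9,y); added nodes 10; added edges (6,10,y); result: nodes: 0:b, 1:a, 3:b, 4:a, 5:b, 6:c, 8:b, 10:a edges: (0,6,y); (3,1,y); (4,3,x); (5,1,x); (5,6,y); (6,1,x); (6,1,y); (6,10,y); (8,6,x)
step 2: rule r2; match: 0->5, 1->1, 2->6; deleted nodes 1; deleted edges (3,1,y); (5,1,x); (6,1,x); (6,1,y); added nodes 11; added edges (6,11,y); result: nodes: 0:b, 3:b, 4:a, 5:b, 6:c, 8:b, 10:a, 11:a edges: (0,6,y); (4,3,x); (5,6,y); (6,10,y); (6,11,y); (8,6,x)
final:
nodes: 0:b, 3:b, 4:a, 5:b, 6:c, 8:b, 10:a, 11:a
edges: (0,6,y); (4,3,x); (5,6,y); (6,10,y); (6,11,y); (8,6,x)


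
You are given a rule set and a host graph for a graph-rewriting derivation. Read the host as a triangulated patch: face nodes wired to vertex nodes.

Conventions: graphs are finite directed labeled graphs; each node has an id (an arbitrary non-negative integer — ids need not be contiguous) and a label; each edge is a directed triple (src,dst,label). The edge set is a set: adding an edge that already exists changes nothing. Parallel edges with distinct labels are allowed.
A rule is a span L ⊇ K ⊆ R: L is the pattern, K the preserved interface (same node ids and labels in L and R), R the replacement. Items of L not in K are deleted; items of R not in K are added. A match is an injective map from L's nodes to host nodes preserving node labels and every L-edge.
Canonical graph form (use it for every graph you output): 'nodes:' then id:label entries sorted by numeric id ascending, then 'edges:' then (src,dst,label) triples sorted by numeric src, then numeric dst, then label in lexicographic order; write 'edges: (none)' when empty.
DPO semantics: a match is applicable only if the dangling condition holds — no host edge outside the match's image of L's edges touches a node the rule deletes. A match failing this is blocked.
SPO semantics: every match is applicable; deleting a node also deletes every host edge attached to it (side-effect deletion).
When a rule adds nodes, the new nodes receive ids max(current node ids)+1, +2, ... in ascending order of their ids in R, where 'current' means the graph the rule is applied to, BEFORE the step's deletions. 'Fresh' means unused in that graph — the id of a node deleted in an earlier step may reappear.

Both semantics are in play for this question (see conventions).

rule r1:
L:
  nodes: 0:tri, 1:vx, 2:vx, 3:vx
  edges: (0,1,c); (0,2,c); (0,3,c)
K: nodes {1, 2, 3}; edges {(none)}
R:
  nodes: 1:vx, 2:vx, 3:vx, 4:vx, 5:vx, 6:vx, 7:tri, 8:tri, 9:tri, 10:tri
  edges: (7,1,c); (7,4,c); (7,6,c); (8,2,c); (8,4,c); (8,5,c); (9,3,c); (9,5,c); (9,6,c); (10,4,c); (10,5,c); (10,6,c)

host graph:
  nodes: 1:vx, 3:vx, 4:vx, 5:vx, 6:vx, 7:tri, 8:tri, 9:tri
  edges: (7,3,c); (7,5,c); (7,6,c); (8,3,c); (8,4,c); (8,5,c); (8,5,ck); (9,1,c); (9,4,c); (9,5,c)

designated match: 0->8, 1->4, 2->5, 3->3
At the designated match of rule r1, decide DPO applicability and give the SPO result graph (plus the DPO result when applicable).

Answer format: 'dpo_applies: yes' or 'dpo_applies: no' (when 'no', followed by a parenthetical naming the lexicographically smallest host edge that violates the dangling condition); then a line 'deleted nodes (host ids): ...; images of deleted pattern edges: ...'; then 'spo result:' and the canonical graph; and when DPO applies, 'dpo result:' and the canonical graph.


dpo_applies: no
(the rule deletes node 8, which keeps host edge (8,5,ck) outside the match image — the dangling condition fails, DPO blocks; SPO proceeds and side-deletes such edges)
deleted nodes (host ids): 8; images of deleted pattern edges: (8,3,c); (8,4,c); (8,5,c)
spo result:
nodes: 1:vx, 3:vx, 4:vx, 5:vx, 6:vx, 7:tri, 9:tri, 10:vx, 11:vx, 12:vx, 13:tri, 14:tri, 15:tri, 16:tri
edges: (7,3,c); (7,5,c); (7,6,c); (9,1,c); (9,4,c); (9,5,c); (13,4,c); (13,10,c); (13,12,c); (14,5,c); (14,10,c); (14,11,c); (15,3,c); (15,11,c); (15,12,c); (16,10,c); (16,11,c); (16,12,c)


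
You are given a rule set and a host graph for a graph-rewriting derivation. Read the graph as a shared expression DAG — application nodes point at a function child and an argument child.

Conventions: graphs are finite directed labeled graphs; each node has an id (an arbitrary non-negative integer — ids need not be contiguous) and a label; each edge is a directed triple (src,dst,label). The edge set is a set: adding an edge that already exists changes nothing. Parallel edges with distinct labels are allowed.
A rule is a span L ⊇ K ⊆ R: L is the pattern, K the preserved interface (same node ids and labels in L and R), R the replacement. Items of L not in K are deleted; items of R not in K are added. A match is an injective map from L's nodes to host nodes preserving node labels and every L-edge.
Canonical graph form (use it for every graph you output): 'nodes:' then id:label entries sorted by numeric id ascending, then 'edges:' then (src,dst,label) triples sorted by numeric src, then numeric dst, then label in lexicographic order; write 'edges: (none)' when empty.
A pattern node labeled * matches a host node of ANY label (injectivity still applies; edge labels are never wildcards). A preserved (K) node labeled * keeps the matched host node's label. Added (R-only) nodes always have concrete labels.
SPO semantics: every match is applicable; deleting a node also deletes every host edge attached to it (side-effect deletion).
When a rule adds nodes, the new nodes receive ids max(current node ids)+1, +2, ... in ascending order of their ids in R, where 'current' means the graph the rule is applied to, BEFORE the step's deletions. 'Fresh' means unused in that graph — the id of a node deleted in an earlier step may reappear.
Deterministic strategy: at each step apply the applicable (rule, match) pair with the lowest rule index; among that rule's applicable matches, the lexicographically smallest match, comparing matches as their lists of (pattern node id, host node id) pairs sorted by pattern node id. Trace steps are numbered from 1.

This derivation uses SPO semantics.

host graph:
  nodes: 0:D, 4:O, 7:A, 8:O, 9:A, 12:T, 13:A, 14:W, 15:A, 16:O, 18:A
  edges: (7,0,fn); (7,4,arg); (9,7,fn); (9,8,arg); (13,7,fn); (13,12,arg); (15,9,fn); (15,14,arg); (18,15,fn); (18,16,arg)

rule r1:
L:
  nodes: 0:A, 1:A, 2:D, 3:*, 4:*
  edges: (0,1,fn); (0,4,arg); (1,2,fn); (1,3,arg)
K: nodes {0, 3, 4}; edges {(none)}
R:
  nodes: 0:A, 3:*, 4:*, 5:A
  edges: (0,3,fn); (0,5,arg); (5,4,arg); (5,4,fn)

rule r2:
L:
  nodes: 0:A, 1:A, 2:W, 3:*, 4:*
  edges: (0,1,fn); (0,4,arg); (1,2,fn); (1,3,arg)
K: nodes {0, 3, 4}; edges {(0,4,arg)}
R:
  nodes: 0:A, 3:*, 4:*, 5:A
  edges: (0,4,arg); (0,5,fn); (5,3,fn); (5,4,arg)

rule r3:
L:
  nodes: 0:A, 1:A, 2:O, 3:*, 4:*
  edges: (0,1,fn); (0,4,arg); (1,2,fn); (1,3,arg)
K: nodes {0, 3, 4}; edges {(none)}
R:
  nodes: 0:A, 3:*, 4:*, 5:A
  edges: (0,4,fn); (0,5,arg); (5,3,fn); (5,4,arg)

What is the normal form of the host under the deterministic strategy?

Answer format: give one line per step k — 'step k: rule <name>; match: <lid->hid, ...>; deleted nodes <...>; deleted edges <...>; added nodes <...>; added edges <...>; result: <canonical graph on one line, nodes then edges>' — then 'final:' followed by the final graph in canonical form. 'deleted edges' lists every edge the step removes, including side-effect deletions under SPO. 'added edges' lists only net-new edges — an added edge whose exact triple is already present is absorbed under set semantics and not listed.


step 1: rule r1; match: 0->9, 1->7, 2->0, 3->4, 4->8; deleted nodes 0, 7; deleted edges (7,0,fn); (7,4,arg); (9,7,fn); (9,8,arg); (13,7,fn); added nodes 19; added edges (9,4,fn); (9,19,arg); (19,8,arg); (19,8,fn); result: nodes: 4:O, 8:O, 9:A, 12:T, 13:A, 14:W, 15:A, 16:O, 18:A, 19:A edges: (9,4,fn); (9,19,arg); (13,12,arg); (15,9,fn); (15,14,arg); (18,15,fn); (18,16,arg); (19,8,arg); (19,8,fn)
step 2: rule r3; match: 0->15, 1->9, 2->4, 3->19, 4->14; deleted nodes 4, 9; deleted edges (9,4,fn); (9,19,arg); (15,9,fn); (15,14,arg); added nodes 20; added edges (15,14,fn); (15,20,arg); (20,14,arg); (20,19,fn); result: nodes: 8:O, 12:T, 13:A, 14:W, 15:A, 16:O, 18:A, 19:A, 20:A edges: (13,12,arg); (15,14,fn); (15,20,arg); (18,15,fn); (18,16,arg); (19,8,arg); (19,8,fn); (20,14,arg); (20,19,fn)
step 3: rule r2; match: 0->18, 1->15, 2->14, 3->20, 4->16; deleted nodes 14, 15; deleted edges (15,14,fn); (15,20,arg); (18,15,fn); (20,14,arg); added nodes 21; added edges (18,21,fn); (21,16,arg); (21,20,fn); result: nodes: 8:O, 12:T, 13:A, 16:O, 18:A, 19:A, 20:A, 21:A edges: (13,12,arg); (18,16,arg); (18,21,fn); (19,8,arg); (19,8,fn); (20,19,fn); (21,16,arg); (21,20,fn)
final:
nodes: 8:O, 12:T, 13:A, 16:O, 18:A, 19:A, 20:A, 21:A
edges: (13,12,arg); (18,16,arg); (18,21,fn); (19,8,arg); (19,8,fn); (20,19,fn); (21,16,arg); (21,20,fn)


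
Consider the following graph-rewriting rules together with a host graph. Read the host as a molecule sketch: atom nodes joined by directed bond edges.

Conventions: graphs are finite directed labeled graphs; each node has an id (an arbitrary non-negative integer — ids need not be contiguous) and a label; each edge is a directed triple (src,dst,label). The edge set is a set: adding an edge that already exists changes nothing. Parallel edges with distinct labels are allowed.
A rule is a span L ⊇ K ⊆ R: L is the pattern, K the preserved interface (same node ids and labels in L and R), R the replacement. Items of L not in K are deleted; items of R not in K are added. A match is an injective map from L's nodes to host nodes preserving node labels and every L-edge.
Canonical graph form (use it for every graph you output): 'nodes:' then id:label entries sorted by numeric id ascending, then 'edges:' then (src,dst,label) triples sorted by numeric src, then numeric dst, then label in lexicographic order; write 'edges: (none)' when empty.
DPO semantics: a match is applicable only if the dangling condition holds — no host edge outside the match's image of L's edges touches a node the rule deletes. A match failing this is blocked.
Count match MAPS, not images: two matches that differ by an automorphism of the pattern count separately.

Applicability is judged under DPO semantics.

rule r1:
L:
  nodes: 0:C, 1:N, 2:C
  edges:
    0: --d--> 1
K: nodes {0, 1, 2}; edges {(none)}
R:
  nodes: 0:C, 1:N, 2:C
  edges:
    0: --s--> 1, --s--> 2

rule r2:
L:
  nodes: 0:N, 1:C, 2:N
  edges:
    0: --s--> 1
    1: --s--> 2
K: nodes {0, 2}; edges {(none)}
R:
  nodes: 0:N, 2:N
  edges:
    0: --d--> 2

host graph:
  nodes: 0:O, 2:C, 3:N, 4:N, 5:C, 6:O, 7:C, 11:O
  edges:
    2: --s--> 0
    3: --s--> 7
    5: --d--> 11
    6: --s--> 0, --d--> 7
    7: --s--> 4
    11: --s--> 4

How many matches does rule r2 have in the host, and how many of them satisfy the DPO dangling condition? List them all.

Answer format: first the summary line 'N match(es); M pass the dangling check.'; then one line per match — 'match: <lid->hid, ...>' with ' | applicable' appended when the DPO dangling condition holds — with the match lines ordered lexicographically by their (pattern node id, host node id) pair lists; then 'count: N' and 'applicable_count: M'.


1 match(es); 0 pass the dangling check.
match: 0->3, 1->7, 2->4
count: 1
applicable_count: 0


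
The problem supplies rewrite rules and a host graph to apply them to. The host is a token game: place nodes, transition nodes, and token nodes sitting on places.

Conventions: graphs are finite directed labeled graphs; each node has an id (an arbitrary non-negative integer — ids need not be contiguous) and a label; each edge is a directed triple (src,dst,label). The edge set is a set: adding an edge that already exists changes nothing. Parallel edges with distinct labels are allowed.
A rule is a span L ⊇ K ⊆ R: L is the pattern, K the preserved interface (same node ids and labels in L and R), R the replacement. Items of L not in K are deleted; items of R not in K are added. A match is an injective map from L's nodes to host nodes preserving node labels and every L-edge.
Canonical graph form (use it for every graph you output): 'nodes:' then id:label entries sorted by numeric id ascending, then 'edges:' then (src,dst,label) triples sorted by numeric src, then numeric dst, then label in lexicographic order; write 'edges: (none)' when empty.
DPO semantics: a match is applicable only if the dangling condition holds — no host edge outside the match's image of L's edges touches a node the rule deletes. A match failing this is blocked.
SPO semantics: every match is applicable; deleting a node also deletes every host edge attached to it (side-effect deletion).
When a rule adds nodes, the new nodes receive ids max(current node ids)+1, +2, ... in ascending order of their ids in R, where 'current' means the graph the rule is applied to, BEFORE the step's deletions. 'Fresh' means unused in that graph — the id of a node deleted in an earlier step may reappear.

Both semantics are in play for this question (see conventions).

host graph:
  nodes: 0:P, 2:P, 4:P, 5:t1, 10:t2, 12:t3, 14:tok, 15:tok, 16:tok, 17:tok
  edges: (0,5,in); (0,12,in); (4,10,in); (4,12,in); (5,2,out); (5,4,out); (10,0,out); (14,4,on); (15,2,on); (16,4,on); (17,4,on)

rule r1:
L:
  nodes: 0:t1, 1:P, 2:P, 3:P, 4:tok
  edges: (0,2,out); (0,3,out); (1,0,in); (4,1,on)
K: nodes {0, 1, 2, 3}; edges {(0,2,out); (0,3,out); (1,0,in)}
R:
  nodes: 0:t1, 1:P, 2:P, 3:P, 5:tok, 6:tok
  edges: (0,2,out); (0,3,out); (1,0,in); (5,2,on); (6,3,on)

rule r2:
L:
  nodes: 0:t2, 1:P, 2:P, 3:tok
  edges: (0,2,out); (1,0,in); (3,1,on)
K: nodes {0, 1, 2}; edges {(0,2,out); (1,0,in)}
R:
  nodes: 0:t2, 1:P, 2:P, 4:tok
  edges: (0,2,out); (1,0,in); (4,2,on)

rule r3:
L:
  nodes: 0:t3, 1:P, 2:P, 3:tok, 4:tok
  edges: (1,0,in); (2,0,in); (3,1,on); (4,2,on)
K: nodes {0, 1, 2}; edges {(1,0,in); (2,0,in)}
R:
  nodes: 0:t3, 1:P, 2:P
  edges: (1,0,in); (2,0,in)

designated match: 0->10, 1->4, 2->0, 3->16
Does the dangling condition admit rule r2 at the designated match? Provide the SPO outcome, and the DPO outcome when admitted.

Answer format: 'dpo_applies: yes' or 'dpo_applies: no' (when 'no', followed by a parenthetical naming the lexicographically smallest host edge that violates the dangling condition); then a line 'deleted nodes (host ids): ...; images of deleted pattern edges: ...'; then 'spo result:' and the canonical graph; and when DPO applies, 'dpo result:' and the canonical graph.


dpo_applies: yes
deleted nodes (host ids): 16; images of deleted pattern edges: (16,4,on)
spo result:
nodes: 0:P, 2:P, 4:P, 5:t1, 10:t2, 12:t3, 14:tok, 15:tok, 17:tok, 18:tok
edges: (0,5,in); (0,12,in); (4,10,in); (4,12,in); (5,2,out); (5,4,out); (10,0,out); (14,4,on); (15,2,on); (17,4,on); (18,0,on)
dpo result:
nodes: 0:P, 2:P, 4:P, 5:t1, 10:t2, 12:t3, 14:tok, 15:tok, 17:tok, 18:tok
edges: (0,5,in); (0,12,in); (4,10,in); (4,12,in); (5,2,out); (5,4,out); (10,0,out); (14,4,on); (15,2,on); (17,4,on); (18,0,on)
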